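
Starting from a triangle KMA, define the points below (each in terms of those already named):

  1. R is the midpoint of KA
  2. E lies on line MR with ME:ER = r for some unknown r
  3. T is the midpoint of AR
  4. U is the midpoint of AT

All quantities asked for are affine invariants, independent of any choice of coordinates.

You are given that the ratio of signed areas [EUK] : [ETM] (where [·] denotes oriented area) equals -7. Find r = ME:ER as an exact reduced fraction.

r = 1/2

Assign K = (0, 0), M = (1, 0), A = (0, 1) — the answer is frame-independent, so this choice is without loss of generality.
1. R is the midpoint of KA ⇒ R = (0, 1/2)
2. With ME:ER = r, write λ = r/(r+1) so E = M + λ·(R−M); E is affine-linear in λ
3. T is the midpoint of AR ⇒ T = (0, 3/4)
4. U is the midpoint of AT ⇒ U = (0, 7/8)
Every point depending on E is an affine combination of E and λ-independent points, so each such coordinate is linear in λ; the λ² term in each signed area is a multiple of (R−M)×(R−M) = 0, so 2·[EUK] and 2·[ETM] are each linear in λ. Evaluating at λ=0 and λ=1:
  2·[EUK] = -7/8·λ + 7/8,   2·[ETM] = -1/4·λ
So [EUK]:[ETM] = (-7/8·λ + 7/8) / (-1/4·λ). Setting this equal to -7:
  -7/8·λ + 7/8 = -7·(-1/4·λ)  ⇒  λ = 1/3
Then r = λ/(1−λ) = (1/3)/(2/3) = 1/2. Check: with r = 1/2, E = (2/3, 1/6) and [EUK]:[ETM] = -7 as required.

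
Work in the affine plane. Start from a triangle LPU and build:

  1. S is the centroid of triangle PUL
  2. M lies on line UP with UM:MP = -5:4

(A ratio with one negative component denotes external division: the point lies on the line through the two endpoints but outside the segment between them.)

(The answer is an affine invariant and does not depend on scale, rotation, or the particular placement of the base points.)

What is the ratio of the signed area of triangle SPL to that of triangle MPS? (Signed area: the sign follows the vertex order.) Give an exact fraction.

[SPL]:[MPS] = -1/4

Set L = (0, 0), P = (1, 0), U = (0, 1); any affine frame gives the same invariant.
1. S is the centroid of triangle PUL ⇒ S = (1/3, 1/3)
2. M lies on line UP with UM:MP = -5:4 ⇒ M = (5, -4)
2·[SPL] = -1/3, 2·[MPS] = 4/3
[SPL]:[MPS] = -1/3:4/3 = -1/4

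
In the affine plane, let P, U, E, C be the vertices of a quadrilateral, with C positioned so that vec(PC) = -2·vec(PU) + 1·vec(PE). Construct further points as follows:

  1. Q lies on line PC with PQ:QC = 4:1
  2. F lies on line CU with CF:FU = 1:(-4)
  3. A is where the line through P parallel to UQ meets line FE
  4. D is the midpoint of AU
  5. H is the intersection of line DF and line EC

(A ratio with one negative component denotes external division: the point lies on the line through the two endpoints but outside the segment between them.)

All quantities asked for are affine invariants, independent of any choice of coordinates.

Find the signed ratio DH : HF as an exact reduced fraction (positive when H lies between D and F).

Choose coordinates P = (0, 0), U = (1, 0), E = (0, 1), C = (-2, 1).
1. Q lies on line PC with PQ:QC = 4:1 ⇒ Q = (-8/5, 4/5)
2. F lies on line CU with CF:FU = 1:(-4) ⇒ F = (-3, 4/3)
3. A is where the line through P parallel to UQ meets line FE ⇒ A = (-117/23, 36/23)
4. D is the midpoint of AU ⇒ D = (-47/23, 18/23)
5. H is the intersection of line DF and line EC ⇒ H = (-46/19, 1)
H = D + t·(F−D) with t = 15/38, so DH:HF = t:(1−t) = 15/38:23/38

DH:HF = 15/23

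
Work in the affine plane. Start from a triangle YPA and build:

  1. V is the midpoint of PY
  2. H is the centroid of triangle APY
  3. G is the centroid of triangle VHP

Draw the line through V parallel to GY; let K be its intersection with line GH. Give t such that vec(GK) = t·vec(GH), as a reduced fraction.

Assign Y = (0, 0), P = (1, 0), A = (0, 1) — the answer is frame-independent, so this choice is without loss of generality.
1. V is the midpoint of PY ⇒ V = (1/2, 0)
2. H is the centroid of triangle APY ⇒ H = (1/3, 1/3)
3. G is the centroid of triangle VHP ⇒ G = (11/18, 1/9)
through V parallel to GY: direction (-11/18, -1/9); meets GH at K = (19/27, 1/27)
K = G + t·(H−G) with t = -1/3

t = -1/3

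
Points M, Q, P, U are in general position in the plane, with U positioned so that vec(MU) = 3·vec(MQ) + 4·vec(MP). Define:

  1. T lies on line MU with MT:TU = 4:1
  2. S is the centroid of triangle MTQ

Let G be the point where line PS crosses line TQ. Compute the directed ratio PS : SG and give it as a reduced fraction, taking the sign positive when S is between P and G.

PS:SG = 53/16

Work in coordinates with M = (0, 0), Q = (1, 0), P = (0, 1), U = (3, 4).
1. T lies on line MU with MT:TU = 4:1 ⇒ T = (12/5, 16/5)
2. S is the centroid of triangle MTQ ⇒ S = (17/15, 16/15)
line PS meets TQ at G = (391/265, 288/265)
S = P + t·(G−P) with t = 53/69, so PS:SG = 53/69:16/69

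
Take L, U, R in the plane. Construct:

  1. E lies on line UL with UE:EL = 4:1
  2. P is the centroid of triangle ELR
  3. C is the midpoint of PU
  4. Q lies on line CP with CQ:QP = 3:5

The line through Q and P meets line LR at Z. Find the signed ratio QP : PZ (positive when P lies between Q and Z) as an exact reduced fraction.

QP:PZ = 35/8

Assign L = (0, 0), U = (1, 0), R = (0, 1) — the answer is frame-independent, so this choice is without loss of generality.
1. E lies on line UL with UE:EL = 4:1 ⇒ E = (1/5, 0)
2. P is the centroid of triangle ELR ⇒ P = (1/15, 1/3)
3. C is the midpoint of PU ⇒ C = (8/15, 1/6)
4. Q lies on line CP with CQ:QP = 3:5 ⇒ Q = (43/120, 11/48)
line QP meets LR at Z = (0, 5/14)
P = Q + t·(Z−Q) with t = 35/43, so QP:PZ = 35/43:8/43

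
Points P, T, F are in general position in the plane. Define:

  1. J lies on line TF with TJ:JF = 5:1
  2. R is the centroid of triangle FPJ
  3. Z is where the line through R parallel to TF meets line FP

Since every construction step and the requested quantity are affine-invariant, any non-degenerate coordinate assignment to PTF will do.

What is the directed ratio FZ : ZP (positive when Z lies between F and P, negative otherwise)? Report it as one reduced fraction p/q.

Assign P = (0, 0), T = (1, 0), F = (0, 1) — the answer is frame-independent, so this choice is without loss of generality.
1. J lies on line TF with TJ:JF = 5:1 ⇒ J = (1/6, 5/6)
2. R is the centroid of triangle FPJ ⇒ R = (1/18, 11/18)
3. Z is where the line through R parallel to TF meets line FP ⇒ Z = (0, 2/3)
Z = F + t·(P−F) with t = 1/3, so FZ:ZP = t:(1−t) = 1/3:2/3

FZ:ZP = 1/2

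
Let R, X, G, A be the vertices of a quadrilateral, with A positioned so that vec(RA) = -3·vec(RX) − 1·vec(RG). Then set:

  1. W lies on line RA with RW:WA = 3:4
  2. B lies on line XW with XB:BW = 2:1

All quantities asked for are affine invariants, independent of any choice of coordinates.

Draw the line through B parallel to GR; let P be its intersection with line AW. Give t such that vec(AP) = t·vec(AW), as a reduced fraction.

Choose coordinates R = (0, 0), X = (1, 0), G = (0, 1), A = (-3, -1).
1. W lies on line RA with RW:WA = 3:4 ⇒ W = (-9/7, -3/7)
2. B lies on line XW with XB:BW = 2:1 ⇒ B = (-11/21, -2/7)
through B parallel to GR: direction (0, -1); meets AW at P = (-11/21, -11/63)
P = A + t·(W−A) with t = 13/9

t = 13/9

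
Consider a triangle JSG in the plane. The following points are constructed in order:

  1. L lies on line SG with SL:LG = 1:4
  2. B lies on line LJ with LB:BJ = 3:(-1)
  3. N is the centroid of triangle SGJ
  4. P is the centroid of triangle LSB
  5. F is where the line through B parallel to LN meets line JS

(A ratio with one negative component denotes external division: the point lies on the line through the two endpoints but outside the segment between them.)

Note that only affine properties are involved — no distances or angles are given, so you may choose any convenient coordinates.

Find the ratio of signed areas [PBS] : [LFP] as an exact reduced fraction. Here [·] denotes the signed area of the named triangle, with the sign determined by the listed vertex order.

[PBS]:[LFP] = 12/23

Assign J = (0, 0), S = (1, 0), G = (0, 1) — the answer is frame-independent, so this choice is without loss of generality.
1. L lies on line SG with SL:LG = 1:4 ⇒ L = (4/5, 1/5)
2. B lies on line LJ with LB:BJ = 3:(-1) ⇒ B = (-2/5, -1/10)
3. N is the centroid of triangle SGJ ⇒ N = (1/3, 1/3)
4. P is the centroid of triangle LSB ⇒ P = (7/15, 1/30)
5. F is where the line through B parallel to LN meets line JS ⇒ F = (-3/4, 0)
2·[PBS] = 1/10, 2·[LFP] = 23/120
[PBS]:[LFP] = 1/10:23/120 = 12/23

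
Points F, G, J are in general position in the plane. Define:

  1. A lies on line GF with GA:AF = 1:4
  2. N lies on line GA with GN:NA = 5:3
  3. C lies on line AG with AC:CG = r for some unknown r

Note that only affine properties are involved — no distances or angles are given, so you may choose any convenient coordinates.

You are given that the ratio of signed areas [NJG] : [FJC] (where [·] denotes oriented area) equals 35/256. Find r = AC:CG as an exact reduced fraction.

r = 4/3

Set F = (0, 0), G = (1, 0), J = (0, 1); any affine frame gives the same invariant.
1. A lies on line GF with GA:AF = 1:4 ⇒ A = (4/5, 0)
2. N lies on line GA with GN:NA = 5:3 ⇒ N = (7/8, 0)
3. With AC:CG = r, write λ = r/(r+1) so C = A + λ·(G−A); C is affine-linear in λ
Every point depending on C is an affine combination of C and λ-independent points, so each such coordinate is linear in λ; the λ² term in each signed area is a multiple of (G−A)×(G−A) = 0, so 2·[NJG] and 2·[FJC] are each linear in λ. Evaluating at λ=0 and λ=1:
  2·[NJG] = -1/8,   2·[FJC] = -1/5·λ − 4/5
So [NJG]:[FJC] = (-1/8) / (-1/5·λ − 4/5). Setting this equal to 35/256:
  -1/8 = 35/256·(-1/5·λ − 4/5)  ⇒  λ = 4/7
Then r = λ/(1−λ) = (4/7)/(3/7) = 4/3. Check: with r = 4/3, C = (32/35, 0) and [NJG]:[FJC] = 35/256 as required.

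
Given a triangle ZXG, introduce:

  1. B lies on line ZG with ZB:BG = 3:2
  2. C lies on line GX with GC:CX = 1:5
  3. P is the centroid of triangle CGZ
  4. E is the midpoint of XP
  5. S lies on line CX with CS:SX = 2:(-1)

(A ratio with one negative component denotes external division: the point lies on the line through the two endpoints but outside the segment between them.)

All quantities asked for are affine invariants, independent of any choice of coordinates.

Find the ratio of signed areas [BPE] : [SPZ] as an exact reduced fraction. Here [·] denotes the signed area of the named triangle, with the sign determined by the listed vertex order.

Work in coordinates with Z = (0, 0), X = (1, 0), G = (0, 1).
1. B lies on line ZG with ZB:BG = 3:2 ⇒ B = (0, 3/5)
2. C lies on line GX with GC:CX = 1:5 ⇒ C = (1/6, 5/6)
3. P is the centroid of triangle CGZ ⇒ P = (1/18, 11/18)
4. E is the midpoint of XP ⇒ E = (19/36, 11/36)
5. S lies on line CX with CS:SX = 2:(-1) ⇒ S = (11/6, -5/6)
2·[BPE] = -1/45, 2·[SPZ] = 7/6
[BPE]:[SPZ] = -1/45:7/6 = -2/105

[BPE]:[SPZ] = -2/105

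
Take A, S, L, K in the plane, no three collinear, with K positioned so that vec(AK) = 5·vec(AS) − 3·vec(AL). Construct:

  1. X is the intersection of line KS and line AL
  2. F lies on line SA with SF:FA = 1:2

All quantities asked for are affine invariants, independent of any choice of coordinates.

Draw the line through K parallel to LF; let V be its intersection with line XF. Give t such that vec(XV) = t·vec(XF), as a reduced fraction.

t = 15

Set A = (0, 0), S = (1, 0), L = (0, 1), K = (5, -3); any affine frame gives the same invariant.
1. X is the intersection of line KS and line AL ⇒ X = (0, 3/4)
2. F lies on line SA with SF:FA = 1:2 ⇒ F = (2/3, 0)
through K parallel to LF: direction (2/3, -1); meets XF at V = (10, -21/2)
V = X + t·(F−X) with t = 15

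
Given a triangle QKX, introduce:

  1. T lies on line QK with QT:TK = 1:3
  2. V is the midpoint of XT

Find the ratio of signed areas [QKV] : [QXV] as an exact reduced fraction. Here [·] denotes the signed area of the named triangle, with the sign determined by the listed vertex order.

[QKV]:[QXV] = -4

Assign Q = (0, 0), K = (1, 0), X = (0, 1) — the answer is frame-independent, so this choice is without loss of generality.
1. T lies on line QK with QT:TK = 1:3 ⇒ T = (1/4, 0)
2. V is the midpoint of XT ⇒ V = (1/8, 1/2)
2·[QKV] = 1/2, 2·[QXV] = -1/8
[QKV]:[QXV] = 1/2:-1/8 = -4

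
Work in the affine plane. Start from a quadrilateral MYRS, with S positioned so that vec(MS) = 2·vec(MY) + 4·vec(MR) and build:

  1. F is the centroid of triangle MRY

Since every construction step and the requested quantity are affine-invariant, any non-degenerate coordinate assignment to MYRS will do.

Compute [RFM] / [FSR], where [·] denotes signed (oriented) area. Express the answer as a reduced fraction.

Choose coordinates M = (0, 0), Y = (1, 0), R = (0, 1), S = (2, 4).
1. F is the centroid of triangle MRY ⇒ F = (1/3, 1/3)
2·[RFM] = -1/3, 2·[FSR] = 7/3
[RFM]:[FSR] = -1/3:7/3 = -1/7

[RFM]:[FSR] = -1/7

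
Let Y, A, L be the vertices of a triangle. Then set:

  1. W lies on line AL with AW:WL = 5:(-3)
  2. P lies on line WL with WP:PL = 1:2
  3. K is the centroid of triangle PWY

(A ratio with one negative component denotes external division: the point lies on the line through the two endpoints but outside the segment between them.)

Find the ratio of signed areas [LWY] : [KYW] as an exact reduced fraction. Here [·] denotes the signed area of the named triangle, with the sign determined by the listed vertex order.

Work in coordinates with Y = (0, 0), A = (1, 0), L = (0, 1).
1. W lies on line AL with AW:WL = 5:(-3) ⇒ W = (-3/2, 5/2)
2. P lies on line WL with WP:PL = 1:2 ⇒ P = (-1, 2)
3. K is the centroid of triangle PWY ⇒ K = (-5/6, 3/2)
2·[LWY] = 3/2, 2·[KYW] = -1/6
[LWY]:[KYW] = 3/2:-1/6 = -9

[LWY]:[KYW] = -9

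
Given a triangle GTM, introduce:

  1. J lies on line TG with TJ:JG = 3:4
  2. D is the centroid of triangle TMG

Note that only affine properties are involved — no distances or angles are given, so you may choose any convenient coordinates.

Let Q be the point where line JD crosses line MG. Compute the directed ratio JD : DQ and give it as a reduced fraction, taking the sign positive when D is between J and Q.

Choose coordinates G = (0, 0), T = (1, 0), M = (0, 1).
1. J lies on line TG with TJ:JG = 3:4 ⇒ J = (4/7, 0)
2. D is the centroid of triangle TMG ⇒ D = (1/3, 1/3)
line JD meets MG at Q = (0, 4/5)
D = J + t·(Q−J) with t = 5/12, so JD:DQ = 5/12:7/12

JD:DQ = 5/7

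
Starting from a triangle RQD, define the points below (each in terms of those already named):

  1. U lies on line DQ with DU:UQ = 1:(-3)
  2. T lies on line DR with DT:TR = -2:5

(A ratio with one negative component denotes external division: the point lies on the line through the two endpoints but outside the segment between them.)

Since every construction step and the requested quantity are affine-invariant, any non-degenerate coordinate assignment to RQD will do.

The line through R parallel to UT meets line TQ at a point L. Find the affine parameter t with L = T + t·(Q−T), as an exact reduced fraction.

t = 5/6

Set R = (0, 0), Q = (1, 0), D = (0, 1); any affine frame gives the same invariant.
1. U lies on line DQ with DU:UQ = 1:(-3) ⇒ U = (-1/2, 3/2)
2. T lies on line DR with DT:TR = -2:5 ⇒ T = (0, 5/3)
through R parallel to UT: direction (1/2, 1/6); meets TQ at L = (5/6, 5/18)
L = T + t·(Q−T) with t = 5/6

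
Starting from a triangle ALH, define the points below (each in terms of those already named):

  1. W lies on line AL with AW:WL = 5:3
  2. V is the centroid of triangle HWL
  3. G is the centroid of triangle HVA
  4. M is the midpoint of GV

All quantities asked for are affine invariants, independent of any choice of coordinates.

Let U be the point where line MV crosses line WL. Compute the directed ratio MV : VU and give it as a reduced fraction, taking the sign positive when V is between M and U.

Choose coordinates A = (0, 0), L = (1, 0), H = (0, 1).
1. W lies on line AL with AW:WL = 5:3 ⇒ W = (5/8, 0)
2. V is the centroid of triangle HWL ⇒ V = (13/24, 1/3)
3. G is the centroid of triangle HVA ⇒ G = (13/72, 4/9)
4. M is the midpoint of GV ⇒ M = (13/36, 7/18)
line MV meets WL at U = (13/8, 0)
V = M + t·(U−M) with t = 1/7, so MV:VU = 1/7:6/7

MV:VU = 1/6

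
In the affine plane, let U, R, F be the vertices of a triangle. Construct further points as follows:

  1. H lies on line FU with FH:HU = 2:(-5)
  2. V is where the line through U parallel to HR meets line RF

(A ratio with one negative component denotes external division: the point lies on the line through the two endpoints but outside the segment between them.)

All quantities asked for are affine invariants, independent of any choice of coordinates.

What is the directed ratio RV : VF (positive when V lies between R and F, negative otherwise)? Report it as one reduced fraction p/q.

RV:VF = -5/3

Work in coordinates with U = (0, 0), R = (1, 0), F = (0, 1).
1. H lies on line FU with FH:HU = 2:(-5) ⇒ H = (0, 5/3)
2. V is where the line through U parallel to HR meets line RF ⇒ V = (-3/2, 5/2)
V = R + t·(F−R) with t = 5/2, so RV:VF = t:(1−t) = 5/2:-3/2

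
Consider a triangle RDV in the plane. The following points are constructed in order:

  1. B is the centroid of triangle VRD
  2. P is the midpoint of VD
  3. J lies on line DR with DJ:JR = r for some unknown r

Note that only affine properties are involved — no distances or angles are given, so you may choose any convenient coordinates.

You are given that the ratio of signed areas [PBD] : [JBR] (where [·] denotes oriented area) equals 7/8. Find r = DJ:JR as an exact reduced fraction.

Assign R = (0, 0), D = (1, 0), V = (0, 1) — the answer is frame-independent, so this choice is without loss of generality.
1. B is the centroid of triangle VRD ⇒ B = (1/3, 1/3)
2. P is the midpoint of VD ⇒ P = (1/2, 1/2)
3. With DJ:JR = r, write λ = r/(r+1) so J = D + λ·(R−D); J is affine-linear in λ
Every point depending on J is an affine combination of J and λ-independent points, so each such coordinate is linear in λ; the λ² term in each signed area is a multiple of (R−D)×(R−D) = 0, so 2·[PBD] and 2·[JBR] are each linear in λ. Evaluating at λ=0 and λ=1:
  2·[PBD] = 1/6,   2·[JBR] = -1/3·λ + 1/3
So [PBD]:[JBR] = (1/6) / (-1/3·λ + 1/3). Setting this equal to 7/8:
  1/6 = 7/8·(-1/3·λ + 1/3)  ⇒  λ = 3/7
Then r = λ/(1−λ) = (3/7)/(4/7) = 3/4. Check: with r = 3/4, J = (4/7, 0) and [PBD]:[JBR] = 7/8 as required.

r = 3/4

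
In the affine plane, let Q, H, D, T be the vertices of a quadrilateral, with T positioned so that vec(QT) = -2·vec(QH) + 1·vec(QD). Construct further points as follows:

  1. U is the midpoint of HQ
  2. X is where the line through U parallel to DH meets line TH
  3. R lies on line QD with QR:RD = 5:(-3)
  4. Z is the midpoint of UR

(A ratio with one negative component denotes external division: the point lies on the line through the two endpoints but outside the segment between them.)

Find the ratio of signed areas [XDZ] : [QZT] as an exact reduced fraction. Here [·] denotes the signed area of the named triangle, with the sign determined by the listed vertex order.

Choose coordinates Q = (0, 0), H = (1, 0), D = (0, 1), T = (-2, 1).
1. U is the midpoint of HQ ⇒ U = (1/2, 0)
2. X is where the line through U parallel to DH meets line TH ⇒ X = (1/4, 1/4)
3. R lies on line QD with QR:RD = 5:(-3) ⇒ R = (0, 5/2)
4. Z is the midpoint of UR ⇒ Z = (1/4, 5/4)
2·[XDZ] = -1/4, 2·[QZT] = 11/4
[XDZ]:[QZT] = -1/4:11/4 = -1/11

[XDZ]:[QZT] = -1/11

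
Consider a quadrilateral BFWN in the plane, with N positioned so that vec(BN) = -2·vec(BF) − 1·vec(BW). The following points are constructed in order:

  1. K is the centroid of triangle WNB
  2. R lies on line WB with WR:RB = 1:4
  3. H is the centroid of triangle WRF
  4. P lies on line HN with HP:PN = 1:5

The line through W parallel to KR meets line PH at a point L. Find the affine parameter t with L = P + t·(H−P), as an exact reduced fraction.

t = -3

Assign B = (0, 0), F = (1, 0), W = (0, 1), N = (-2, -1) — the answer is frame-independent, so this choice is without loss of generality.
1. K is the centroid of triangle WNB ⇒ K = (-2/3, 0)
2. R lies on line WB with WR:RB = 1:4 ⇒ R = (0, 4/5)
3. H is the centroid of triangle WRF ⇒ H = (1/3, 3/5)
4. P lies on line HN with HP:PN = 1:5 ⇒ P = (-1/18, 1/3)
through W parallel to KR: direction (2/3, 4/5); meets PH at L = (-11/9, -7/15)
L = P + t·(H−P) with t = -3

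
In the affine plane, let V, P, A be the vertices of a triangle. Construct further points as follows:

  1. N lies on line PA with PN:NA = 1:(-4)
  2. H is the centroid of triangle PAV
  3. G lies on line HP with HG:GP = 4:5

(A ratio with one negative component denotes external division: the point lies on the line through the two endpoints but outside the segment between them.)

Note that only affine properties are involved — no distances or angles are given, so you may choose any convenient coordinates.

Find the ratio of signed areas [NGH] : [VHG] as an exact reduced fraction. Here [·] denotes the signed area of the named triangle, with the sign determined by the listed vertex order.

[NGH]:[VHG] = -1/3

Set V = (0, 0), P = (1, 0), A = (0, 1); any affine frame gives the same invariant.
1. N lies on line PA with PN:NA = 1:(-4) ⇒ N = (4/3, -1/3)
2. H is the centroid of triangle PAV ⇒ H = (1/3, 1/3)
3. G lies on line HP with HG:GP = 4:5 ⇒ G = (17/27, 5/27)
2·[NGH] = 4/81, 2·[VHG] = -4/27
[NGH]:[VHG] = 4/81:-4/27 = -1/3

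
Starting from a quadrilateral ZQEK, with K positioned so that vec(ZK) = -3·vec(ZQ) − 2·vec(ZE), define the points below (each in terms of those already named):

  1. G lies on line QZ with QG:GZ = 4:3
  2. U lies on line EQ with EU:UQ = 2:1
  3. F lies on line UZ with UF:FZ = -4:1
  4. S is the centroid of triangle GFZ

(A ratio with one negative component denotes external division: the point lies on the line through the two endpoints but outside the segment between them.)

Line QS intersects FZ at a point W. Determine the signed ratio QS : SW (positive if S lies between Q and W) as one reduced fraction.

QS:SW = 6

Assign Z = (0, 0), Q = (1, 0), E = (0, 1), K = (-3, -2) — the answer is frame-independent, so this choice is without loss of generality.
1. G lies on line QZ with QG:GZ = 4:3 ⇒ G = (3/7, 0)
2. U lies on line EQ with EU:UQ = 2:1 ⇒ U = (2/3, 1/3)
3. F lies on line UZ with UF:FZ = -4:1 ⇒ F = (-2/9, -1/9)
4. S is the centroid of triangle GFZ ⇒ S = (13/189, -1/27)
line QS meets FZ at W = (-7/81, -7/162)
S = Q + t·(W−Q) with t = 6/7, so QS:SW = 6/7:1/7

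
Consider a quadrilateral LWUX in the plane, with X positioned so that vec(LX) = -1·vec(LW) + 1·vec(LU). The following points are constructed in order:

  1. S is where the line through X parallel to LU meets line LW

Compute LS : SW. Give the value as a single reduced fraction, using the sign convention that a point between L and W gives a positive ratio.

Work in coordinates with L = (0, 0), W = (1, 0), U = (0, 1), X = (-1, 1).
1. S is where the line through X parallel to LU meets line LW ⇒ S = (-1, 0)
S = L + t·(W−L) with t = -1, so LS:SW = t:(1−t) = -1:2

LS:SW = -1/2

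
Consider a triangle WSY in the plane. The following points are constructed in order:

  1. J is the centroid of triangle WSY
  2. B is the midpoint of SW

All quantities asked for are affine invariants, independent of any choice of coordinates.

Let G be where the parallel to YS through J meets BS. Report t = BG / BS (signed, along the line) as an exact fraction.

Assign W = (0, 0), S = (1, 0), Y = (0, 1) — the answer is frame-independent, so this choice is without loss of generality.
1. J is the centroid of triangle WSY ⇒ J = (1/3, 1/3)
2. B is the midpoint of SW ⇒ B = (1/2, 0)
through J parallel to YS: direction (1, -1); meets BS at G = (2/3, 0)
G = B + t·(S−B) with t = 1/3

t = 1/3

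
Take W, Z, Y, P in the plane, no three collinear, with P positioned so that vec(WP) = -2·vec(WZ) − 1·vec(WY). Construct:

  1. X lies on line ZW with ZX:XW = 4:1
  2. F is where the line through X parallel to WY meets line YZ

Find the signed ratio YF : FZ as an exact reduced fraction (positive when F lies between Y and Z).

Set W = (0, 0), Z = (1, 0), Y = (0, 1), P = (-2, -1); any affine frame gives the same invariant.
1. X lies on line ZW with ZX:XW = 4:1 ⇒ X = (1/5, 0)
2. F is where the line through X parallel to WY meets line YZ ⇒ F = (1/5, 4/5)
F = Y + t·(Z−Y) with t = 1/5, so YF:FZ = t:(1−t) = 1/5:4/5

YF:FZ = 1/4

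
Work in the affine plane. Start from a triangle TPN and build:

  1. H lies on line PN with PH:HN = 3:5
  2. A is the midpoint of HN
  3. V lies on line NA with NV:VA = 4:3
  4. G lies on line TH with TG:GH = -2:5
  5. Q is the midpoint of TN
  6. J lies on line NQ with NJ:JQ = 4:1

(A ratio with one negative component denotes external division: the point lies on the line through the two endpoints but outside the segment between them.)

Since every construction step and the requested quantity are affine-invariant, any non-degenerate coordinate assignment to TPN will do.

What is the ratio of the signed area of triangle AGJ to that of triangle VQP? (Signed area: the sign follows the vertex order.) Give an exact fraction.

[AGJ]:[VQP] = -77/138

Assign T = (0, 0), P = (1, 0), N = (0, 1) — the answer is frame-independent, so this choice is without loss of generality.
1. H lies on line PN with PH:HN = 3:5 ⇒ H = (5/8, 3/8)
2. A is the midpoint of HN ⇒ A = (5/16, 11/16)
3. V lies on line NA with NV:VA = 4:3 ⇒ V = (5/28, 23/28)
4. G lies on line TH with TG:GH = -2:5 ⇒ G = (-5/12, -1/4)
5. Q is the midpoint of TN ⇒ Q = (0, 1/2)
6. J lies on line NQ with NJ:JQ = 4:1 ⇒ J = (0, 3/5)
2·[AGJ] = -11/48, 2·[VQP] = 23/56
[AGJ]:[VQP] = -11/48:23/56 = -77/138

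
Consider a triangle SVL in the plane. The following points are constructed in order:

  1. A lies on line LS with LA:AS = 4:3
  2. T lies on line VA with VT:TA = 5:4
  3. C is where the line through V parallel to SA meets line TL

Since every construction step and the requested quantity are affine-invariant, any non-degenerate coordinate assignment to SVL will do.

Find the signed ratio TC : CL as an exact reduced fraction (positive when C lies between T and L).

TC:CL = -5/9

Choose coordinates S = (0, 0), V = (1, 0), L = (0, 1).
1. A lies on line LS with LA:AS = 4:3 ⇒ A = (0, 3/7)
2. T lies on line VA with VT:TA = 5:4 ⇒ T = (4/9, 5/21)
3. C is where the line through V parallel to SA meets line TL ⇒ C = (1, -5/7)
C = T + t·(L−T) with t = -5/4, so TC:CL = t:(1−t) = -5/4:9/4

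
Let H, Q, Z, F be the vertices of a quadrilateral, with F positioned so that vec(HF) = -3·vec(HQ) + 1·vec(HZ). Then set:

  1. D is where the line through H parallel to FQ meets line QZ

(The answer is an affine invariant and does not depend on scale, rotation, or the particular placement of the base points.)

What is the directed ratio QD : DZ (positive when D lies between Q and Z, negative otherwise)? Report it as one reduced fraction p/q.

Set H = (0, 0), Q = (1, 0), Z = (0, 1), F = (-3, 1); any affine frame gives the same invariant.
1. D is where the line through H parallel to FQ meets line QZ ⇒ D = (4/3, -1/3)
D = Q + t·(Z−Q) with t = -1/3, so QD:DZ = t:(1−t) = -1/3:4/3

QD:DZ = -1/4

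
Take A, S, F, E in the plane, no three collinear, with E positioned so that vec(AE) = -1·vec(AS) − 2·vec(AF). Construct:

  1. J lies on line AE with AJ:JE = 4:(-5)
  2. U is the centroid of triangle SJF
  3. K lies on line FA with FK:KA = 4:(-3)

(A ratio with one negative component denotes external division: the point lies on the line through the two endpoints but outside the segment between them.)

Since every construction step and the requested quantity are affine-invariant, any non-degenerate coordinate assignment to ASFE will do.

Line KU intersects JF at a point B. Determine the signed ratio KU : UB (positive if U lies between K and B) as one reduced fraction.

Set A = (0, 0), S = (1, 0), F = (0, 1), E = (-1, -2); any affine frame gives the same invariant.
1. J lies on line AE with AJ:JE = 4:(-5) ⇒ J = (4, 8)
2. U is the centroid of triangle SJF ⇒ U = (5/3, 3)
3. K lies on line FA with FK:KA = 4:(-3) ⇒ K = (0, -3)
line KU meets JF at B = (80/37, 177/37)
U = K + t·(B−K) with t = 37/48, so KU:UB = 37/48:11/48

KU:UB = 37/11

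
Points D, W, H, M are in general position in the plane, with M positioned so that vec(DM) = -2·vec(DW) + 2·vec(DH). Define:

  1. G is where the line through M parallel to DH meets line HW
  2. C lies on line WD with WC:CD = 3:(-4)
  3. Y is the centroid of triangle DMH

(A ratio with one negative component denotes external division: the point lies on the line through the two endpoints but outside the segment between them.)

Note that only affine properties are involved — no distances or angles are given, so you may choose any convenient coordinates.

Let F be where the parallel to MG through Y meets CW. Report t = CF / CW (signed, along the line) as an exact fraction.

Choose coordinates D = (0, 0), W = (1, 0), H = (0, 1), M = (-2, 2).
1. G is where the line through M parallel to DH meets line HW ⇒ G = (-2, 3)
2. C lies on line WD with WC:CD = 3:(-4) ⇒ C = (4, 0)
3. Y is the centroid of triangle DMH ⇒ Y = (-2/3, 1)
through Y parallel to MG: direction (0, 1); meets CW at F = (-2/3, 0)
F = C + t·(W−C) with t = 14/9

t = 14/9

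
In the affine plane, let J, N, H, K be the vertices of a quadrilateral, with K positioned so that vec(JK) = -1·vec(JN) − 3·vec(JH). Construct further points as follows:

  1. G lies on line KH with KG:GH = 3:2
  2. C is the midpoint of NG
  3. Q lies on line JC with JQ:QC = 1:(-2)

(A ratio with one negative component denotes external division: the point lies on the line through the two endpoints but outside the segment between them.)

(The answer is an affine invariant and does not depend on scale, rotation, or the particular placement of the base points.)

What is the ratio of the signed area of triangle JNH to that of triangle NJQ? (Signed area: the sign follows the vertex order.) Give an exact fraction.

[JNH]:[NJQ] = -10/3

Set J = (0, 0), N = (1, 0), H = (0, 1), K = (-1, -3); any affine frame gives the same invariant.
1. G lies on line KH with KG:GH = 3:2 ⇒ G = (-2/5, -3/5)
2. C is the midpoint of NG ⇒ C = (3/10, -3/10)
3. Q lies on line JC with JQ:QC = 1:(-2) ⇒ Q = (-3/10, 3/10)
2·[JNH] = 1, 2·[NJQ] = -3/10
[JNH]:[NJQ] = 1:-3/10 = -10/3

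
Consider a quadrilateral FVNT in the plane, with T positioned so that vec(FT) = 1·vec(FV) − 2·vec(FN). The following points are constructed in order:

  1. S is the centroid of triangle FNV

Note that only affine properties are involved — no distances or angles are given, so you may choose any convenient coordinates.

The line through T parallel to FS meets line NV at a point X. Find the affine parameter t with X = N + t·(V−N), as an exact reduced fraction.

Work in coordinates with F = (0, 0), V = (1, 0), N = (0, 1), T = (1, -2).
1. S is the centroid of triangle FNV ⇒ S = (1/3, 1/3)
through T parallel to FS: direction (1/3, 1/3); meets NV at X = (2, -1)
X = N + t·(V−N) with t = 2

t = 2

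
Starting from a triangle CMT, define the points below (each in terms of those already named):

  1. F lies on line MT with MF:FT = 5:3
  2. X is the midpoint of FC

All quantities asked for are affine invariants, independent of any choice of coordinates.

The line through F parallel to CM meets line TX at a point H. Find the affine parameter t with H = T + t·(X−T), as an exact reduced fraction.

Assign C = (0, 0), M = (1, 0), T = (0, 1) — the answer is frame-independent, so this choice is without loss of generality.
1. F lies on line MT with MF:FT = 5:3 ⇒ F = (3/8, 5/8)
2. X is the midpoint of FC ⇒ X = (3/16, 5/16)
through F parallel to CM: direction (1, 0); meets TX at H = (9/88, 5/8)
H = T + t·(X−T) with t = 6/11

t = 6/11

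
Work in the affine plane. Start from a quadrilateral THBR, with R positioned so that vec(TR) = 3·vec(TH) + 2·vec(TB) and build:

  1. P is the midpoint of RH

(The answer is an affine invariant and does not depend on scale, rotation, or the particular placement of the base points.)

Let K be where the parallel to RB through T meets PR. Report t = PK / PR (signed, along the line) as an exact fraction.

Assign T = (0, 0), H = (1, 0), B = (0, 1), R = (3, 2) — the answer is frame-independent, so this choice is without loss of generality.
1. P is the midpoint of RH ⇒ P = (2, 1)
through T parallel to RB: direction (-3, -1); meets PR at K = (3/2, 1/2)
K = P + t·(R−P) with t = -1/2

t = -1/2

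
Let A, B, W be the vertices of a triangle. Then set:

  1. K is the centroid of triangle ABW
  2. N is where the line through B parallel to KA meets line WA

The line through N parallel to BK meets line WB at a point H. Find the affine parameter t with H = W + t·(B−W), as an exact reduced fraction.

Work in coordinates with A = (0, 0), B = (1, 0), W = (0, 1).
1. K is the centroid of triangle ABW ⇒ K = (1/3, 1/3)
2. N is where the line through B parallel to KA meets line WA ⇒ N = (0, -1)
through N parallel to BK: direction (-2/3, 1/3); meets WB at H = (4, -3)
H = W + t·(B−W) with t = 4

t = 4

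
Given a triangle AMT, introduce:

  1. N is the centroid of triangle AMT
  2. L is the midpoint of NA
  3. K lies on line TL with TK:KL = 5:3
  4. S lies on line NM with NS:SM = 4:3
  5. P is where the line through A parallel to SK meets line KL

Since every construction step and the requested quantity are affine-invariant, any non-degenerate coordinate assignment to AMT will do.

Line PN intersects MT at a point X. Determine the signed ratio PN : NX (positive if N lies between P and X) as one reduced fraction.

Set A = (0, 0), M = (1, 0), T = (0, 1); any affine frame gives the same invariant.
1. N is the centroid of triangle AMT ⇒ N = (1/3, 1/3)
2. L is the midpoint of NA ⇒ L = (1/6, 1/6)
3. K lies on line TL with TK:KL = 5:3 ⇒ K = (5/48, 23/48)
4. S lies on line NM with NS:SM = 4:3 ⇒ S = (5/7, 1/7)
5. P is where the line through A parallel to SK meets line KL ⇒ P = (205/912, -113/912)
line PN meets MT at X = (205/516, 311/516)
N = P + t·(X−P) with t = 129/205, so PN:NX = 129/205:76/205

PN:NX = 129/76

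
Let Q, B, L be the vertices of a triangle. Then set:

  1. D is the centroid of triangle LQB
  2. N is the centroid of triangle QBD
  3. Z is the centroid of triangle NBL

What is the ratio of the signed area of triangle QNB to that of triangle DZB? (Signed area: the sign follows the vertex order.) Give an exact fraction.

[QNB]:[DZB] = 3/2

Choose coordinates Q = (0, 0), B = (1, 0), L = (0, 1).
1. D is the centroid of triangle LQB ⇒ D = (1/3, 1/3)
2. N is the centroid of triangle QBD ⇒ N = (4/9, 1/9)
3. Z is the centroid of triangle NBL ⇒ Z = (13/27, 10/27)
2·[QNB] = -1/9, 2·[DZB] = -2/27
[QNB]:[DZB] = -1/9:-2/27 = 3/2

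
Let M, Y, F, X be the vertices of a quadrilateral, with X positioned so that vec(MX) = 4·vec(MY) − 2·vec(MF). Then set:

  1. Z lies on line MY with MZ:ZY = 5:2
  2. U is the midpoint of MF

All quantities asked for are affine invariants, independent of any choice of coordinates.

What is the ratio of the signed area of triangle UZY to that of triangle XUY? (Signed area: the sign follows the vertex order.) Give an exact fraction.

[UZY]:[XUY] = -2/7

Choose coordinates M = (0, 0), Y = (1, 0), F = (0, 1), X = (4, -2).
1. Z lies on line MY with MZ:ZY = 5:2 ⇒ Z = (5/7, 0)
2. U is the midpoint of MF ⇒ U = (0, 1/2)
2·[UZY] = 1/7, 2·[XUY] = -1/2
[UZY]:[XUY] = 1/7:-1/2 = -2/7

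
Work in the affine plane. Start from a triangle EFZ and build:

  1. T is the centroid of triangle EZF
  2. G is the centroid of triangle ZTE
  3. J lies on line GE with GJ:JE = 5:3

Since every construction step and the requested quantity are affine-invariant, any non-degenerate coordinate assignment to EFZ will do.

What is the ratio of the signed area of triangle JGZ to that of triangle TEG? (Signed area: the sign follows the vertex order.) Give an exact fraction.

Choose coordinates E = (0, 0), F = (1, 0), Z = (0, 1).
1. T is the centroid of triangle EZF ⇒ T = (1/3, 1/3)
2. G is the centroid of triangle ZTE ⇒ G = (1/9, 4/9)
3. J lies on line GE with GJ:JE = 5:3 ⇒ J = (1/24, 1/6)
2·[JGZ] = 5/72, 2·[TEG] = -1/9
[JGZ]:[TEG] = 5/72:-1/9 = -5/8

[JGZ]:[TEG] = -5/8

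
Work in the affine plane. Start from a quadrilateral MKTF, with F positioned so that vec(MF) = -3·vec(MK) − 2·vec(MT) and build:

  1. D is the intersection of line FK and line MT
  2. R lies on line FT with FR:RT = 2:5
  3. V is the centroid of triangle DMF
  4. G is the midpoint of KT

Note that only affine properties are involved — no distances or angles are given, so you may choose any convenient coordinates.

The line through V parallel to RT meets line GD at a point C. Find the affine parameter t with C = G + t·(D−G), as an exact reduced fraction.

Set M = (0, 0), K = (1, 0), T = (0, 1), F = (-3, -2); any affine frame gives the same invariant.
1. D is the intersection of line FK and line MT ⇒ D = (0, -1/2)
2. R lies on line FT with FR:RT = 2:5 ⇒ R = (-15/7, -8/7)
3. V is the centroid of triangle DMF ⇒ V = (-1, -5/6)
4. G is the midpoint of KT ⇒ G = (1/2, 1/2)
through V parallel to RT: direction (15/7, 15/7); meets GD at C = (2/3, 5/6)
C = G + t·(D−G) with t = -1/3

t = -1/3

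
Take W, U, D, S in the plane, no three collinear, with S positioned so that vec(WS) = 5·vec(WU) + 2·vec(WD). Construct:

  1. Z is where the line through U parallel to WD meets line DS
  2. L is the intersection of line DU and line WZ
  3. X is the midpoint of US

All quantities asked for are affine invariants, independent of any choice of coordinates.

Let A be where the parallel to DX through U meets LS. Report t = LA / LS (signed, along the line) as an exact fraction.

t = -3/8

Choose coordinates W = (0, 0), U = (1, 0), D = (0, 1), S = (5, 2).
1. Z is where the line through U parallel to WD meets line DS ⇒ Z = (1, 6/5)
2. L is the intersection of line DU and line WZ ⇒ L = (5/11, 6/11)
3. X is the midpoint of US ⇒ X = (3, 1)
through U parallel to DX: direction (3, 0); meets LS at A = (-5/4, 0)
A = L + t·(S−L) with t = -3/8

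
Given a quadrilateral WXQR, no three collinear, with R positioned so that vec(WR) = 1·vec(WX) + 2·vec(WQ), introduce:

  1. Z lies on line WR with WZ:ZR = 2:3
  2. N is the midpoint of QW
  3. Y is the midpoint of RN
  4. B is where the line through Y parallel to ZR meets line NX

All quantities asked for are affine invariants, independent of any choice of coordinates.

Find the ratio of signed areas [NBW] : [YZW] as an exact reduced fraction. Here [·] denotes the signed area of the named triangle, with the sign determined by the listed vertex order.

[NBW]:[YZW] = 1/2

Choose coordinates W = (0, 0), X = (1, 0), Q = (0, 1), R = (1, 2).
1. Z lies on line WR with WZ:ZR = 2:3 ⇒ Z = (2/5, 4/5)
2. N is the midpoint of QW ⇒ N = (0, 1/2)
3. Y is the midpoint of RN ⇒ Y = (1/2, 5/4)
4. B is where the line through Y parallel to ZR meets line NX ⇒ B = (1/10, 9/20)
2·[NBW] = -1/20, 2·[YZW] = -1/10
[NBW]:[YZW] = -1/20:-1/10 = 1/2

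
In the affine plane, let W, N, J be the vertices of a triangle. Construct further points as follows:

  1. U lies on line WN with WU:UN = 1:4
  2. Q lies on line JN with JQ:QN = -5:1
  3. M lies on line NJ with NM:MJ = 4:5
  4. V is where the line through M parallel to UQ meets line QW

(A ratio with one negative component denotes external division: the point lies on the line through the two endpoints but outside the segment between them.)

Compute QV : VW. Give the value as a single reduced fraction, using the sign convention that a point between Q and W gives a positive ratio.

Assign W = (0, 0), N = (1, 0), J = (0, 1) — the answer is frame-independent, so this choice is without loss of generality.
1. U lies on line WN with WU:UN = 1:4 ⇒ U = (1/5, 0)
2. Q lies on line JN with JQ:QN = -5:1 ⇒ Q = (5/4, -1/4)
3. M lies on line NJ with NM:MJ = 4:5 ⇒ M = (5/9, 4/9)
4. V is where the line through M parallel to UQ meets line QW ⇒ V = (545/36, -109/36)
V = Q + t·(W−Q) with t = -100/9, so QV:VW = t:(1−t) = -100/9:109/9

QV:VW = -100/109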